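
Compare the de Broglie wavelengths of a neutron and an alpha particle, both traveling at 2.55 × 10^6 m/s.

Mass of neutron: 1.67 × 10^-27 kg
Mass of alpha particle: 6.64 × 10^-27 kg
The neutron has the longer wavelength.

Using λ = h/(mv), since both particles have the same velocity, the wavelength depends only on mass.

For neutron: λ₁ = h/(m₁v) = 1.56 × 10^-13 m
For alpha particle: λ₂ = h/(m₂v) = 3.91 × 10^-14 m

Since λ ∝ 1/m at constant velocity, the lighter particle has the longer wavelength.

The neutron has the longer de Broglie wavelength.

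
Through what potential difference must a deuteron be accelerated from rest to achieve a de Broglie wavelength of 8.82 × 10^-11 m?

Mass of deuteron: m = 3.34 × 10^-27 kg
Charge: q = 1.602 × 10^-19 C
5.27 × 10^-2 V

From λ = h/√(2mqV), we solve for V:

λ² = h²/(2mqV)
V = h²/(2mqλ²)
V = (6.626 × 10^-34 J·s)² / (2 × 3.34 × 10^-27 kg × 1.602 × 10^-19 C × (8.82 × 10^-11 m)²)
V = 5.27 × 10^-2 V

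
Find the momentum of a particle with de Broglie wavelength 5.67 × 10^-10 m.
1.17 × 10^-24 kg·m/s

From the de Broglie relation λ = h/p, we solve for p:

p = h/λ
p = (6.626 × 10^-34 J·s) / (5.67 × 10^-10 m)
p = 1.17 × 10^-24 kg·m/s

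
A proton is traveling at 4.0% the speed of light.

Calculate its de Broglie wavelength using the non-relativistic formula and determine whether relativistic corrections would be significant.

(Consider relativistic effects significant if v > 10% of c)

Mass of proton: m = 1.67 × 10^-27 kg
No, relativistic corrections are not needed.

Using the non-relativistic de Broglie formula λ = h/(mv):

v = 4.0% × c = 1.199 × 10^7 m/s

λ = h/(mv)
λ = (6.626 × 10^-34 J·s) / (1.67 × 10^-27 kg × 1.199 × 10^7 m/s)
λ = 3.31 × 10^-14 m

Since v = 4.0% of c < 10% of c, relativistic corrections are NOT significant and this non-relativistic result is a good approximation.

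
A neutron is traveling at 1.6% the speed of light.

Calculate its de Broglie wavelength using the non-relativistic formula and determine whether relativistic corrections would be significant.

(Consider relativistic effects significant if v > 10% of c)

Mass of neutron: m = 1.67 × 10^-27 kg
No, relativistic corrections are not needed.

Using the non-relativistic de Broglie formula λ = h/(mv):

v = 1.6% × c = 4.797 × 10^6 m/s

λ = h/(mv)
λ = (6.626 × 10^-34 J·s) / (1.67 × 10^-27 kg × 4.797 × 10^6 m/s)
λ = 8.27 × 10^-14 m

Since v = 1.6% of c < 10% of c, relativistic corrections are NOT significant and this non-relativistic result is a good approximation.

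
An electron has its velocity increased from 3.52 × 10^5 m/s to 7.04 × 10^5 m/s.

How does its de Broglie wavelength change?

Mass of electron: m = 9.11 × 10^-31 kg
The wavelength decreases by a factor of 2.

Using λ = h/(mv):

Initial wavelength: λ₁ = h/(mv₁) = 2.07 × 10^-9 m
Final wavelength: λ₂ = h/(mv₂) = 1.03 × 10^-9 m

Since λ ∝ 1/v, when velocity increases by a factor of 2, the wavelength decreases by a factor of 2.

λ₂/λ₁ = v₁/v₂ = 1/2

The wavelength decreases by a factor of 2.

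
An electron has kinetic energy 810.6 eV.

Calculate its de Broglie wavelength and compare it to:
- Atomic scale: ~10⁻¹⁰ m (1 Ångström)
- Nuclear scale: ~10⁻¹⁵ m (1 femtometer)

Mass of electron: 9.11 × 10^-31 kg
λ = 4.31 × 10^-11 m, which is between nuclear and atomic scales.

Using λ = h/√(2mKE):

KE = 810.6 eV = 1.299 × 10^-16 J

λ = h/√(2mKE)
λ = (6.626 × 10^-34 J·s) / √(2 × 9.11 × 10^-31 kg × 1.299 × 10^-16 J)
λ = 4.31 × 10^-11 m

Comparison:
- Atomic scale (10⁻¹⁰ m): λ is 0.43× this size
- Nuclear scale (10⁻¹⁵ m): λ is 4.3e+04× this size

The wavelength is between nuclear and atomic scales.

This wavelength is appropriate for probing atomic structure but too large for nuclear physics experiments.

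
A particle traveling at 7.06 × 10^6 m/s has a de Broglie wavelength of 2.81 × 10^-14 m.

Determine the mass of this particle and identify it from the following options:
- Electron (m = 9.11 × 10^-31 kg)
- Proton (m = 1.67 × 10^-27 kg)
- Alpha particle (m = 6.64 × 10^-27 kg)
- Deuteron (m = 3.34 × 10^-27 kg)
The particle is a deuteron.

From λ = h/(mv), solve for mass:

m = h/(λv)
m = (6.626 × 10^-34 J·s) / (2.81 × 10^-14 m × 7.06 × 10^6 m/s)
m = 3.34 × 10^-27 kg

Comparing with the listed masses, this is closest to a deuteron.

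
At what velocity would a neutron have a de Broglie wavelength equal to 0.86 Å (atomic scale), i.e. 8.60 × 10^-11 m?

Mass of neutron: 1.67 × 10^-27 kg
4.61 × 10^3 m/s

From λ = h/(mv), solve for v:

v = h/(mλ)
v = (6.626 × 10^-34 J·s) / (1.67 × 10^-27 kg × 8.60 × 10^-11 m)
v = 4.61 × 10^3 m/s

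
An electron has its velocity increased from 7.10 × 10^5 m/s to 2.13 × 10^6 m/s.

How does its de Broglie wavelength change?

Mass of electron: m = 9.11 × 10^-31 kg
The wavelength decreases by a factor of 3.

Using λ = h/(mv):

Initial wavelength: λ₁ = h/(mv₁) = 1.02 × 10^-9 m
Final wavelength: λ₂ = h/(mv₂) = 3.41 × 10^-10 m

Since λ ∝ 1/v, when velocity increases by a factor of 3, the wavelength decreases by a factor of 3.

λ₂/λ₁ = v₁/v₂ = 1/3

The wavelength decreases by a factor of 3.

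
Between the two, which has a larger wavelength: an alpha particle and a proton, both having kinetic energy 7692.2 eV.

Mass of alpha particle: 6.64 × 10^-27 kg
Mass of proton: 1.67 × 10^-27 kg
The proton has the longer wavelength.

Using λ = h/√(2mKE):

For alpha particle: λ₁ = h/√(2m₁KE) = 1.64 × 10^-13 m
For proton: λ₂ = h/√(2m₂KE) = 3.27 × 10^-13 m

Since λ ∝ 1/√m at constant kinetic energy, the lighter particle has the longer wavelength.

The proton has the longer de Broglie wavelength.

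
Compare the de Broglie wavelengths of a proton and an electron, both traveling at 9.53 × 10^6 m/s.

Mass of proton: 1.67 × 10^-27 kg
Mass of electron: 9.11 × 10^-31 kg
The electron has the longer wavelength.

Using λ = h/(mv), since both particles have the same velocity, the wavelength depends only on mass.

For proton: λ₁ = h/(m₁v) = 4.16 × 10^-14 m
For electron: λ₂ = h/(m₂v) = 7.63 × 10^-11 m

Since λ ∝ 1/m at constant velocity, the lighter particle has the longer wavelength.

The electron has the longer de Broglie wavelength.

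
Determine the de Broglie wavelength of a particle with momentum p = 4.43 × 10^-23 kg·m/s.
1.50 × 10^-11 m

Using the de Broglie relation λ = h/p:

λ = h/p
λ = (6.626 × 10^-34 J·s) / (4.43 × 10^-23 kg·m/s)
λ = 1.50 × 10^-11 m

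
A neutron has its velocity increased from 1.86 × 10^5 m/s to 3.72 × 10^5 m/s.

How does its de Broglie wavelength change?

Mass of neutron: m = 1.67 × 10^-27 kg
The wavelength decreases by a factor of 2.

Using λ = h/(mv):

Initial wavelength: λ₁ = h/(mv₁) = 2.13 × 10^-12 m
Final wavelength: λ₂ = h/(mv₂) = 1.07 × 10^-12 m

Since λ ∝ 1/v, when velocity increases by a factor of 2, the wavelength decreases by a factor of 2.

λ₂/λ₁ = v₁/v₂ = 1/2

The wavelength decreases by a factor of 2.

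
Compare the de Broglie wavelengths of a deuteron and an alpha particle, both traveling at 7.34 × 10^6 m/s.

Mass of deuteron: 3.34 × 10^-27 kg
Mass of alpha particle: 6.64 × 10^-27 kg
The deuteron has the longer wavelength.

Using λ = h/(mv), since both particles have the same velocity, the wavelength depends only on mass.

For deuteron: λ₁ = h/(m₁v) = 2.70 × 10^-14 m
For alpha particle: λ₂ = h/(m₂v) = 1.36 × 10^-14 m

Since λ ∝ 1/m at constant velocity, the lighter particle has the longer wavelength.

The deuteron has the longer de Broglie wavelength.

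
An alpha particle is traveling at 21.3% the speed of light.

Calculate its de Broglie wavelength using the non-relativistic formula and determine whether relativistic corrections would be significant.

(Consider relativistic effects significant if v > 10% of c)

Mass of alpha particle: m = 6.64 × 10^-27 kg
Yes, relativistic corrections are needed.

Using the non-relativistic de Broglie formula λ = h/(mv):

v = 21.3% × c = 6.386 × 10^7 m/s

λ = h/(mv)
λ = (6.626 × 10^-34 J·s) / (6.64 × 10^-27 kg × 6.386 × 10^7 m/s)
λ = 1.56 × 10^-15 m

Since v = 21.3% of c > 10% of c, relativistic corrections ARE significant and the actual wavelength would differ from this non-relativistic estimate.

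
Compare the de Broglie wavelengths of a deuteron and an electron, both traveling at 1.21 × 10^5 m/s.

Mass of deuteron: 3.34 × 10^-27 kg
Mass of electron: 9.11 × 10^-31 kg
The electron has the longer wavelength.

Using λ = h/(mv), since both particles have the same velocity, the wavelength depends only on mass.

For deuteron: λ₁ = h/(m₁v) = 1.64 × 10^-12 m
For electron: λ₂ = h/(m₂v) = 6.01 × 10^-9 m

Since λ ∝ 1/m at constant velocity, the lighter particle has the longer wavelength.

The electron has the longer de Broglie wavelength.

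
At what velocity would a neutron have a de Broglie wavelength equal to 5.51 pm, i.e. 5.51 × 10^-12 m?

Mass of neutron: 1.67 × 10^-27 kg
7.20 × 10^4 m/s

From λ = h/(mv), solve for v:

v = h/(mλ)
v = (6.626 × 10^-34 J·s) / (1.67 × 10^-27 kg × 5.51 × 10^-12 m)
v = 7.20 × 10^4 m/s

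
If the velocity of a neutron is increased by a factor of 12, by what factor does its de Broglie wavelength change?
The wavelength decreases by a factor of 12.

From λ = h/(mv), the wavelength is inversely proportional to velocity:

λ ∝ 1/v

If v → 12v, then λ → λ/12

When velocity is increased by a factor of 12, the wavelength decreases by a factor of 12.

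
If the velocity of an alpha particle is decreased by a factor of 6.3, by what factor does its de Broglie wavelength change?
The wavelength increases by a factor of 6.3.

From λ = h/(mv), the wavelength is inversely proportional to velocity:

λ ∝ 1/v

If v → v/6.3, then λ → 6.3λ

When velocity is decreased by a factor of 6.3, the wavelength increases by a factor of 6.3.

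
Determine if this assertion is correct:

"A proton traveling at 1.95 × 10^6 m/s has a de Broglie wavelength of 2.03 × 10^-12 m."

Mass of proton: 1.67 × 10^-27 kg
False

The claim is incorrect.

Using λ = h/(mv):
λ = (6.626 × 10^-34 J·s) / (1.67 × 10^-27 kg × 1.95 × 10^6 m/s)
λ = 2.03 × 10^-13 m

The actual wavelength differs from the claimed 2.03 × 10^-12 m.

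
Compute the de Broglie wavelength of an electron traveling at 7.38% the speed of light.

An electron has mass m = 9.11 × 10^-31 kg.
3.29 × 10^-11 m

Using the de Broglie relation λ = h/(mv):

v = 7.38% × c = 2.212 × 10^7 m/s

λ = h/(mv)
λ = (6.626 × 10^-34 J·s) / (9.11 × 10^-31 kg × 2.212 × 10^7 m/s)
λ = 3.29 × 10^-11 m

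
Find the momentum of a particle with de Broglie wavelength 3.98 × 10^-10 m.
1.66 × 10^-24 kg·m/s

From the de Broglie relation λ = h/p, we solve for p:

p = h/λ
p = (6.626 × 10^-34 J·s) / (3.98 × 10^-10 m)
p = 1.66 × 10^-24 kg·m/s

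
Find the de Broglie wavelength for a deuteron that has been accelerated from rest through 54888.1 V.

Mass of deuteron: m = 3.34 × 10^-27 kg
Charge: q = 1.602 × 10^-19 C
8.65 × 10^-14 m

When a particle is accelerated through voltage V, it gains kinetic energy KE = qV.

The de Broglie wavelength is then λ = h/√(2mqV):

λ = h/√(2mqV)
λ = (6.626 × 10^-34 J·s) / √(2 × 3.34 × 10^-27 kg × 1.602 × 10^-19 C × 54888.1 V)
λ = 8.65 × 10^-14 m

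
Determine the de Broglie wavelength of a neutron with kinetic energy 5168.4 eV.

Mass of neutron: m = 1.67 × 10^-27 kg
3.98 × 10^-13 m

Using λ = h/√(2mKE):

First convert KE to Joules: KE = 5168.4 eV = 8.281 × 10^-16 J

λ = h/√(2mKE)
λ = (6.626 × 10^-34 J·s) / √(2 × 1.67 × 10^-27 kg × 8.281 × 10^-16 J)
λ = 3.98 × 10^-13 m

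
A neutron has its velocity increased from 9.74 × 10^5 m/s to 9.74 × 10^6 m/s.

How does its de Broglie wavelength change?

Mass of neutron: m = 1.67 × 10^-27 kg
The wavelength decreases by a factor of 10.

Using λ = h/(mv):

Initial wavelength: λ₁ = h/(mv₁) = 4.07 × 10^-13 m
Final wavelength: λ₂ = h/(mv₂) = 4.07 × 10^-14 m

Since λ ∝ 1/v, when velocity increases by a factor of 10, the wavelength decreases by a factor of 10.

λ₂/λ₁ = v₁/v₂ = 1/10

The wavelength decreases by a factor of 10.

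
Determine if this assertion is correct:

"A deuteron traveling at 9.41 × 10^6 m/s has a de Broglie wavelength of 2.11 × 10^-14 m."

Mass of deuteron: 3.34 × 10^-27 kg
True

The claim is correct.

Using λ = h/(mv):
λ = (6.626 × 10^-34 J·s) / (3.34 × 10^-27 kg × 9.41 × 10^6 m/s)
λ = 2.11 × 10^-14 m

This matches the claimed value.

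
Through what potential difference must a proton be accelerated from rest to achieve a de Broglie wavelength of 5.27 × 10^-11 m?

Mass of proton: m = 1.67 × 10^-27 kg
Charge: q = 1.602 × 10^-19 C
2.95 × 10^-1 V

From λ = h/√(2mqV), we solve for V:

λ² = h²/(2mqV)
V = h²/(2mqλ²)
V = (6.626 × 10^-34 J·s)² / (2 × 1.67 × 10^-27 kg × 1.602 × 10^-19 C × (5.27 × 10^-11 m)²)
V = 2.95 × 10^-1 V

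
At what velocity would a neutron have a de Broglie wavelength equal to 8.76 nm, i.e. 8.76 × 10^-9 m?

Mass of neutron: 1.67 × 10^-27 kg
4.53 × 10^1 m/s

From λ = h/(mv), solve for v:

v = h/(mλ)
v = (6.626 × 10^-34 J·s) / (1.67 × 10^-27 kg × 8.76 × 10^-9 m)
v = 4.53 × 10^1 m/s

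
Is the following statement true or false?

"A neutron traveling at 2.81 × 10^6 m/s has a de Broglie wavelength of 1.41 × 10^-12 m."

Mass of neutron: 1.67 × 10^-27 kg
False

The claim is incorrect.

Using λ = h/(mv):
λ = (6.626 × 10^-34 J·s) / (1.67 × 10^-27 kg × 2.81 × 10^6 m/s)
λ = 1.41 × 10^-13 m

The actual wavelength differs from the claimed 1.41 × 10^-12 m.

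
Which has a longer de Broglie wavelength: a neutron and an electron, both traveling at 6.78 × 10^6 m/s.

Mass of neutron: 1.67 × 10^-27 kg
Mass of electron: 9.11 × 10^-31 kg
The electron has the longer wavelength.

Using λ = h/(mv), since both particles have the same velocity, the wavelength depends only on mass.

For neutron: λ₁ = h/(m₁v) = 5.85 × 10^-14 m
For electron: λ₂ = h/(m₂v) = 1.07 × 10^-10 m

Since λ ∝ 1/m at constant velocity, the lighter particle has the longer wavelength.

The electron has the longer de Broglie wavelength.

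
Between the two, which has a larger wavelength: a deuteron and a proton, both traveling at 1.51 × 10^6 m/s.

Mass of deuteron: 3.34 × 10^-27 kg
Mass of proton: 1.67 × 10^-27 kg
The proton has the longer wavelength.

Using λ = h/(mv), since both particles have the same velocity, the wavelength depends only on mass.

For deuteron: λ₁ = h/(m₁v) = 1.31 × 10^-13 m
For proton: λ₂ = h/(m₂v) = 2.63 × 10^-13 m

Since λ ∝ 1/m at constant velocity, the lighter particle has the longer wavelength.

The proton has the longer de Broglie wavelength.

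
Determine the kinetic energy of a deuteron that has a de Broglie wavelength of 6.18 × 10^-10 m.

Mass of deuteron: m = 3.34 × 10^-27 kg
1.72 × 10^-22 J (or 1.07 × 10^-3 eV)

From λ = h/√(2mKE), we solve for KE:

λ² = h²/(2mKE)
KE = h²/(2mλ²)
KE = (6.626 × 10^-34 J·s)² / (2 × 3.34 × 10^-27 kg × (6.18 × 10^-10 m)²)
KE = 1.72 × 10^-22 J
KE = 1.07 × 10^-3 eV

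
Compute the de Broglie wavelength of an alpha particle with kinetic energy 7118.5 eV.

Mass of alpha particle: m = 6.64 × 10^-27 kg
1.70 × 10^-13 m

Using λ = h/√(2mKE):

First convert KE to Joules: KE = 7118.5 eV = 1.141 × 10^-15 J

λ = h/√(2mKE)
λ = (6.626 × 10^-34 J·s) / √(2 × 6.64 × 10^-27 kg × 1.141 × 10^-15 J)
λ = 1.70 × 10^-13 m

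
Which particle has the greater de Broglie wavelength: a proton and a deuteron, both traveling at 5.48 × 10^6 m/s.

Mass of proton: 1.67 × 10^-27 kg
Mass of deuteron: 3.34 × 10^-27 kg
The proton has the longer wavelength.

Using λ = h/(mv), since both particles have the same velocity, the wavelength depends only on mass.

For proton: λ₁ = h/(m₁v) = 7.24 × 10^-14 m
For deuteron: λ₂ = h/(m₂v) = 3.62 × 10^-14 m

Since λ ∝ 1/m at constant velocity, the lighter particle has the longer wavelength.

The proton has the longer de Broglie wavelength.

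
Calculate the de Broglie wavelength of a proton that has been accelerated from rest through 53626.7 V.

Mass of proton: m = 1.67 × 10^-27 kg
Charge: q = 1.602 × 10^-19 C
1.24 × 10^-13 m

When a particle is accelerated through voltage V, it gains kinetic energy KE = qV.

The de Broglie wavelength is then λ = h/√(2mqV):

λ = h/√(2mqV)
λ = (6.626 × 10^-34 J·s) / √(2 × 1.67 × 10^-27 kg × 1.602 × 10^-19 C × 53626.7 V)
λ = 1.24 × 10^-13 m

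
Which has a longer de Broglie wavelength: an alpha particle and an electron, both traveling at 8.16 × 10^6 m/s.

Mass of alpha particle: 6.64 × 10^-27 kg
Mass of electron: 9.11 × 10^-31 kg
The electron has the longer wavelength.

Using λ = h/(mv), since both particles have the same velocity, the wavelength depends only on mass.

For alpha particle: λ₁ = h/(m₁v) = 1.22 × 10^-14 m
For electron: λ₂ = h/(m₂v) = 8.91 × 10^-11 m

Since λ ∝ 1/m at constant velocity, the lighter particle has the longer wavelength.

The electron has the longer de Broglie wavelength.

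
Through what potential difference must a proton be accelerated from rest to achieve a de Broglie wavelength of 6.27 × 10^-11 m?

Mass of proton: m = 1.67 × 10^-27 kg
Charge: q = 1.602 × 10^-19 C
2.09 × 10^-1 V

From λ = h/√(2mqV), we solve for V:

λ² = h²/(2mqV)
V = h²/(2mqλ²)
V = (6.626 × 10^-34 J·s)² / (2 × 1.67 × 10^-27 kg × 1.602 × 10^-19 C × (6.27 × 10^-11 m)²)
V = 2.09 × 10^-1 V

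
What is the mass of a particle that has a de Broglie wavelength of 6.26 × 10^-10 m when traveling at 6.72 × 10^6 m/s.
1.58 × 10^-31 kg

From the de Broglie relation λ = h/(mv), we solve for m:

m = h/(λv)
m = (6.626 × 10^-34 J·s) / (6.26 × 10^-10 m × 6.72 × 10^6 m/s)
m = 1.58 × 10^-31 kg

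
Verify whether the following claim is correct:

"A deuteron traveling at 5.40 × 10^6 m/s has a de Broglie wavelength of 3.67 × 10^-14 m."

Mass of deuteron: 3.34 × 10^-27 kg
True

The claim is correct.

Using λ = h/(mv):
λ = (6.626 × 10^-34 J·s) / (3.34 × 10^-27 kg × 5.40 × 10^6 m/s)
λ = 3.67 × 10^-14 m

This matches the claimed value.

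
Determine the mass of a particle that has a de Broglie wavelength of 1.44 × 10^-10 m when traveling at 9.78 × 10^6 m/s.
4.70 × 10^-31 kg

From the de Broglie relation λ = h/(mv), we solve for m:

m = h/(λv)
m = (6.626 × 10^-34 J·s) / (1.44 × 10^-10 m × 9.78 × 10^6 m/s)
m = 4.70 × 10^-31 kg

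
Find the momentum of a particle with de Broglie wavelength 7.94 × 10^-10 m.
8.35 × 10^-25 kg·m/s

From the de Broglie relation λ = h/p, we solve for p:

p = h/λ
p = (6.626 × 10^-34 J·s) / (7.94 × 10^-10 m)
p = 8.35 × 10^-25 kg·m/s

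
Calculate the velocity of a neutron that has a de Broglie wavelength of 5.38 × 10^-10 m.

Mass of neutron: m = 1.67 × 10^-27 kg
7.37 × 10^2 m/s

From the de Broglie relation λ = h/(mv), we solve for v:

v = h/(mλ)
v = (6.626 × 10^-34 J·s) / (1.67 × 10^-27 kg × 5.38 × 10^-10 m)
v = 7.37 × 10^2 m/s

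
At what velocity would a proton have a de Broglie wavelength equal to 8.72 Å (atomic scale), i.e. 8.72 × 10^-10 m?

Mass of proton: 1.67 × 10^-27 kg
4.55 × 10^2 m/s

From λ = h/(mv), solve for v:

v = h/(mλ)
v = (6.626 × 10^-34 J·s) / (1.67 × 10^-27 kg × 8.72 × 10^-10 m)
v = 4.55 × 10^2 m/s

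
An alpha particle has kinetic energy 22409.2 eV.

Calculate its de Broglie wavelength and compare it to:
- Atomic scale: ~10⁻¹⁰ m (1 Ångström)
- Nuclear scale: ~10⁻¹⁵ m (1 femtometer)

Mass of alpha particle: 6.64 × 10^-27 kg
λ = 9.60 × 10^-14 m, which is between nuclear and atomic scales.

Using λ = h/√(2mKE):

KE = 22409.2 eV = 3.590 × 10^-15 J

λ = h/√(2mKE)
λ = (6.626 × 10^-34 J·s) / √(2 × 6.64 × 10^-27 kg × 3.590 × 10^-15 J)
λ = 9.60 × 10^-14 m

Comparison:
- Atomic scale (10⁻¹⁰ m): λ is 0.00096× this size
- Nuclear scale (10⁻¹⁵ m): λ is 96× this size

The wavelength is between nuclear and atomic scales.

This wavelength is appropriate for probing atomic structure but too large for nuclear physics experiments.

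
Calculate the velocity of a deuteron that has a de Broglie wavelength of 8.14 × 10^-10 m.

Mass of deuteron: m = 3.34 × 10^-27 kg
2.44 × 10^2 m/s

From the de Broglie relation λ = h/(mv), we solve for v:

v = h/(mλ)
v = (6.626 × 10^-34 J·s) / (3.34 × 10^-27 kg × 8.14 × 10^-10 m)
v = 2.44 × 10^2 m/s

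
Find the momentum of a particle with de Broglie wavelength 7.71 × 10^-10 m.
8.59 × 10^-25 kg·m/s

From the de Broglie relation λ = h/p, we solve for p:

p = h/λ
p = (6.626 × 10^-34 J·s) / (7.71 × 10^-10 m)
p = 8.59 × 10^-25 kg·m/s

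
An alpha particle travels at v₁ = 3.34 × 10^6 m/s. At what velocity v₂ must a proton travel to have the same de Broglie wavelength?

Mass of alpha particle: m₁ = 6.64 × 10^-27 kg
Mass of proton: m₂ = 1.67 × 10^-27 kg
v₂ = 1.33 × 10^7 m/s

For equal de Broglie wavelengths: λ₁ = λ₂

h/(m₁v₁) = h/(m₂v₂)
m₁v₁ = m₂v₂
v₂ = v₁ · (m₁/m₂)

v₂ = 3.34 × 10^6 m/s × (6.64 × 10^-27 kg / 1.67 × 10^-27 kg)
v₂ = 1.33 × 10^7 m/s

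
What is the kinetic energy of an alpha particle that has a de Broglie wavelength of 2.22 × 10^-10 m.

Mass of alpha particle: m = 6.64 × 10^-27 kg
6.71 × 10^-22 J (or 4.19 × 10^-3 eV)

From λ = h/√(2mKE), we solve for KE:

λ² = h²/(2mKE)
KE = h²/(2mλ²)
KE = (6.626 × 10^-34 J·s)² / (2 × 6.64 × 10^-27 kg × (2.22 × 10^-10 m)²)
KE = 6.71 × 10^-22 J
KE = 4.19 × 10^-3 eV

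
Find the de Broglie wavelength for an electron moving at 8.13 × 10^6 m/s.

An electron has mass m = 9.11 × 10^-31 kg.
8.95 × 10^-11 m

Using the de Broglie relation λ = h/(mv):

λ = h/(mv)
λ = (6.626 × 10^-34 J·s) / (9.11 × 10^-31 kg × 8.13 × 10^6 m/s)
λ = 8.95 × 10^-11 m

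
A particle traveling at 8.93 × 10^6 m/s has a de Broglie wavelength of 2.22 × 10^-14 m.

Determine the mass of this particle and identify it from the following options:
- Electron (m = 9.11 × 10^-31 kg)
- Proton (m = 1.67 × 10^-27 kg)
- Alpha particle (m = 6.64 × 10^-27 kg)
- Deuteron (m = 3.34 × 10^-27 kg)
The particle is a deuteron.

From λ = h/(mv), solve for mass:

m = h/(λv)
m = (6.626 × 10^-34 J·s) / (2.22 × 10^-14 m × 8.93 × 10^6 m/s)
m = 3.34 × 10^-27 kg

Comparing with the listed masses, this is closest to a deuteron.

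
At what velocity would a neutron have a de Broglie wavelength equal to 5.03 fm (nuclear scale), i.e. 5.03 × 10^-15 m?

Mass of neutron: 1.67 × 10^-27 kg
7.89 × 10^7 m/s

From λ = h/(mv), solve for v:

v = h/(mλ)
v = (6.626 × 10^-34 J·s) / (1.67 × 10^-27 kg × 5.03 × 10^-15 m)
v = 7.89 × 10^7 m/s

Note: This velocity is 26.3% of the speed of light, so relativistic corrections would be needed for a more accurate calculation.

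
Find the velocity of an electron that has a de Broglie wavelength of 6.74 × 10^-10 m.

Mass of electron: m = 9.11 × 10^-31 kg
1.08 × 10^6 m/s

From the de Broglie relation λ = h/(mv), we solve for v:

v = h/(mλ)
v = (6.626 × 10^-34 J·s) / (9.11 × 10^-31 kg × 6.74 × 10^-10 m)
v = 1.08 × 10^6 m/s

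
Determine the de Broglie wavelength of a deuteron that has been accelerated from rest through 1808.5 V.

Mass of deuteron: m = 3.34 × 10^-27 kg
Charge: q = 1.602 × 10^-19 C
4.76 × 10^-13 m

When a particle is accelerated through voltage V, it gains kinetic energy KE = qV.

The de Broglie wavelength is then λ = h/√(2mqV):

λ = h/√(2mqV)
λ = (6.626 × 10^-34 J·s) / √(2 × 3.34 × 10^-27 kg × 1.602 × 10^-19 C × 1808.5 V)
λ = 4.76 × 10^-13 m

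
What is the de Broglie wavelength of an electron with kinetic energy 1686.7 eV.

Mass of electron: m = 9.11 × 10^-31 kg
2.99 × 10^-11 m

Using λ = h/√(2mKE):

First convert KE to Joules: KE = 1686.7 eV = 2.702 × 10^-16 J

λ = h/√(2mKE)
λ = (6.626 × 10^-34 J·s) / √(2 × 9.11 × 10^-31 kg × 2.702 × 10^-16 J)
λ = 2.99 × 10^-11 m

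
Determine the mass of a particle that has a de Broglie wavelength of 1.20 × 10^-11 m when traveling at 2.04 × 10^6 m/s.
2.71 × 10^-29 kg

From the de Broglie relation λ = h/(mv), we solve for m:

m = h/(λv)
m = (6.626 × 10^-34 J·s) / (1.20 × 10^-11 m × 2.04 × 10^6 m/s)
m = 2.71 × 10^-29 kg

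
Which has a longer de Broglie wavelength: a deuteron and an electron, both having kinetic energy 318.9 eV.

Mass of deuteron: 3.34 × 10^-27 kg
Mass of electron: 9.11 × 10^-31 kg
The electron has the longer wavelength.

Using λ = h/√(2mKE):

For deuteron: λ₁ = h/√(2m₁KE) = 1.13 × 10^-12 m
For electron: λ₂ = h/√(2m₂KE) = 6.87 × 10^-11 m

Since λ ∝ 1/√m at constant kinetic energy, the lighter particle has the longer wavelength.

The electron has the longer de Broglie wavelength.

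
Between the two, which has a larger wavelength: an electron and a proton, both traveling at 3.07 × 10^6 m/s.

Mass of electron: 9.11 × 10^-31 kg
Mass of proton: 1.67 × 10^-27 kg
The electron has the longer wavelength.

Using λ = h/(mv), since both particles have the same velocity, the wavelength depends only on mass.

For electron: λ₁ = h/(m₁v) = 2.37 × 10^-10 m
For proton: λ₂ = h/(m₂v) = 1.29 × 10^-13 m

Since λ ∝ 1/m at constant velocity, the lighter particle has the longer wavelength.

The electron has the longer de Broglie wavelength.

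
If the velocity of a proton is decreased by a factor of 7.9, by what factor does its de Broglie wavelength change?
The wavelength increases by a factor of 7.9.

From λ = h/(mv), the wavelength is inversely proportional to velocity:

λ ∝ 1/v

If v → v/7.9, then λ → 7.9λ

When velocity is decreased by a factor of 7.9, the wavelength increases by a factor of 7.9.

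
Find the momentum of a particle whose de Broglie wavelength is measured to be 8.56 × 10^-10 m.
7.74 × 10^-25 kg·m/s

From the de Broglie relation λ = h/p, we solve for p:

p = h/λ
p = (6.626 × 10^-34 J·s) / (8.56 × 10^-10 m)
p = 7.74 × 10^-25 kg·m/s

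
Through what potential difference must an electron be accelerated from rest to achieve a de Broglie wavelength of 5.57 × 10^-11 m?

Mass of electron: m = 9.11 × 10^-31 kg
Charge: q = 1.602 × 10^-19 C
485 V

From λ = h/√(2mqV), we solve for V:

λ² = h²/(2mqV)
V = h²/(2mqλ²)
V = (6.626 × 10^-34 J·s)² / (2 × 9.11 × 10^-31 kg × 1.602 × 10^-19 C × (5.57 × 10^-11 m)²)
V = 485 V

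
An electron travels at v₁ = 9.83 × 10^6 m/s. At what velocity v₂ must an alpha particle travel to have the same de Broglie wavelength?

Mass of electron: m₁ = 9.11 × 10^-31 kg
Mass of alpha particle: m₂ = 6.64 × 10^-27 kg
v₂ = 1.35 × 10^3 m/s

For equal de Broglie wavelengths: λ₁ = λ₂

h/(m₁v₁) = h/(m₂v₂)
m₁v₁ = m₂v₂
v₂ = v₁ · (m₁/m₂)

v₂ = 9.83 × 10^6 m/s × (9.11 × 10^-31 kg / 6.64 × 10^-27 kg)
v₂ = 1.35 × 10^3 m/s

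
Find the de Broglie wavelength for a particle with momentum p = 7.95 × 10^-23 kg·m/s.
8.33 × 10^-12 m

Using the de Broglie relation λ = h/p:

λ = h/p
λ = (6.626 × 10^-34 J·s) / (7.95 × 10^-23 kg·m/s)
λ = 8.33 × 10^-12 m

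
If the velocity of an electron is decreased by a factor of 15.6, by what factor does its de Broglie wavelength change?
The wavelength increases by a factor of 15.6.

From λ = h/(mv), the wavelength is inversely proportional to velocity:

λ ∝ 1/v

If v → v/15.6, then λ → 15.6λ

When velocity is decreased by a factor of 15.6, the wavelength increases by a factor of 15.6.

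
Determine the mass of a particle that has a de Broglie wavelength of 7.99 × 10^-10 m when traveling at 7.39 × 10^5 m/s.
1.12 × 10^-30 kg

From the de Broglie relation λ = h/(mv), we solve for m:

m = h/(λv)
m = (6.626 × 10^-34 J·s) / (7.99 × 10^-10 m × 7.39 × 10^5 m/s)
m = 1.12 × 10^-30 kg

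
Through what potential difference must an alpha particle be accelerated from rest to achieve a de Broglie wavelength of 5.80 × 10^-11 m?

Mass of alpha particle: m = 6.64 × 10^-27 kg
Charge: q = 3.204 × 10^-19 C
3.07 × 10^-2 V

From λ = h/√(2mqV), we solve for V:

λ² = h²/(2mqV)
V = h²/(2mqλ²)
V = (6.626 × 10^-34 J·s)² / (2 × 6.64 × 10^-27 kg × 3.204 × 10^-19 C × (5.80 × 10^-11 m)²)
V = 3.07 × 10^-2 V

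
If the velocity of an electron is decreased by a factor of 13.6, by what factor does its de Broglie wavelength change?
The wavelength increases by a factor of 13.6.

From λ = h/(mv), the wavelength is inversely proportional to velocity:

λ ∝ 1/v

If v → v/13.6, then λ → 13.6λ

When velocity is decreased by a factor of 13.6, the wavelength increases by a factor of 13.6.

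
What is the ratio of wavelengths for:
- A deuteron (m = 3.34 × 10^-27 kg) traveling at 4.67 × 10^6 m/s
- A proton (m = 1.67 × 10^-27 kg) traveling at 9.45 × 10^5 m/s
λ₁/λ₂ = 0.101

Using λ = h/(mv):

λ₁ = h/(m₁v₁) = 4.25 × 10^-14 m
λ₂ = h/(m₂v₂) = 4.20 × 10^-13 m

Ratio λ₁/λ₂ = (m₂v₂)/(m₁v₁)
         = (1.67 × 10^-27 kg × 9.45 × 10^5 m/s) / (3.34 × 10^-27 kg × 4.67 × 10^6 m/s)
         = 0.101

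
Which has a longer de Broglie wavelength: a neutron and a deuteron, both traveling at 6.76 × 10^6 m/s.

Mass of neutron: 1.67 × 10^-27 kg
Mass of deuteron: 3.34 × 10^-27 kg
The neutron has the longer wavelength.

Using λ = h/(mv), since both particles have the same velocity, the wavelength depends only on mass.

For neutron: λ₁ = h/(m₁v) = 5.87 × 10^-14 m
For deuteron: λ₂ = h/(m₂v) = 2.93 × 10^-14 m

Since λ ∝ 1/m at constant velocity, the lighter particle has the longer wavelength.

The neutron has the longer de Broglie wavelength.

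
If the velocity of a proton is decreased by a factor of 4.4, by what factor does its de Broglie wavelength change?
The wavelength increases by a factor of 4.4.

From λ = h/(mv), the wavelength is inversely proportional to velocity:

λ ∝ 1/v

If v → v/4.4, then λ → 4.4λ

When velocity is decreased by a factor of 4.4, the wavelength increases by a factor of 4.4.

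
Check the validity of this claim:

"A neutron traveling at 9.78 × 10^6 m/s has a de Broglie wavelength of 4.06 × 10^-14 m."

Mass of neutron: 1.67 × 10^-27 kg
True

The claim is correct.

Using λ = h/(mv):
λ = (6.626 × 10^-34 J·s) / (1.67 × 10^-27 kg × 9.78 × 10^6 m/s)
λ = 4.06 × 10^-14 m

This matches the claimed value.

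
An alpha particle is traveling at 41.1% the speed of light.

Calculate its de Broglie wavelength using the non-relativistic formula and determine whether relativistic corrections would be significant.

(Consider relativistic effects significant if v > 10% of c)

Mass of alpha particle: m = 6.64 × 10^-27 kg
Yes, relativistic corrections are needed.

Using the non-relativistic de Broglie formula λ = h/(mv):

v = 41.1% × c = 1.232 × 10^8 m/s

λ = h/(mv)
λ = (6.626 × 10^-34 J·s) / (6.64 × 10^-27 kg × 1.232 × 10^8 m/s)
λ = 8.10 × 10^-16 m

Since v = 41.1% of c > 10% of c, relativistic corrections ARE significant and the actual wavelength would differ from this non-relativistic estimate.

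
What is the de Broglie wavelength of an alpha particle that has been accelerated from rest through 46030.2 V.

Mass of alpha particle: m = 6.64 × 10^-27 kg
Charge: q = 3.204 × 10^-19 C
4.73 × 10^-14 m

When a particle is accelerated through voltage V, it gains kinetic energy KE = qV.

The de Broglie wavelength is then λ = h/√(2mqV):

λ = h/√(2mqV)
λ = (6.626 × 10^-34 J·s) / √(2 × 6.64 × 10^-27 kg × 3.204 × 10^-19 C × 46030.2 V)
λ = 4.73 × 10^-14 m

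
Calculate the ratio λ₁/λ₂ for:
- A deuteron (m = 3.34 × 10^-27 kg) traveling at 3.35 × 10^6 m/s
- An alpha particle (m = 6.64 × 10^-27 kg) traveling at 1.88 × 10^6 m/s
λ₁/λ₂ = 1.12

Using λ = h/(mv):

λ₁ = h/(m₁v₁) = 5.92 × 10^-14 m
λ₂ = h/(m₂v₂) = 5.31 × 10^-14 m

Ratio λ₁/λ₂ = (m₂v₂)/(m₁v₁)
         = (6.64 × 10^-27 kg × 1.88 × 10^6 m/s) / (3.34 × 10^-27 kg × 3.35 × 10^6 m/s)
         = 1.12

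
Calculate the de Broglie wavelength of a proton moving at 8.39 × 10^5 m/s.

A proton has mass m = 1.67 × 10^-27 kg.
4.73 × 10^-13 m

Using the de Broglie relation λ = h/(mv):

λ = h/(mv)
λ = (6.626 × 10^-34 J·s) / (1.67 × 10^-27 kg × 8.39 × 10^5 m/s)
λ = 4.73 × 10^-13 m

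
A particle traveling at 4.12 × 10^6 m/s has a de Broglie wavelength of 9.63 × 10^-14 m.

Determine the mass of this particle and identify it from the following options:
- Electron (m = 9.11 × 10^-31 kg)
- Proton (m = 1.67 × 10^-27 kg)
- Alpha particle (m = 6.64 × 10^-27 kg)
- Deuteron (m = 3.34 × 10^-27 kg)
The particle is a proton.

From λ = h/(mv), solve for mass:

m = h/(λv)
m = (6.626 × 10^-34 J·s) / (9.63 × 10^-14 m × 4.12 × 10^6 m/s)
m = 1.67 × 10^-27 kg

Comparing with the listed masses, this is closest to a proton.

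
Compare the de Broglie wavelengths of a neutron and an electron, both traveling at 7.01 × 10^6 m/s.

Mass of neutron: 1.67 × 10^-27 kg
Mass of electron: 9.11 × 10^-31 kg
The electron has the longer wavelength.

Using λ = h/(mv), since both particles have the same velocity, the wavelength depends only on mass.

For neutron: λ₁ = h/(m₁v) = 5.66 × 10^-14 m
For electron: λ₂ = h/(m₂v) = 1.04 × 10^-10 m

Since λ ∝ 1/m at constant velocity, the lighter particle has the longer wavelength.

The electron has the longer de Broglie wavelength.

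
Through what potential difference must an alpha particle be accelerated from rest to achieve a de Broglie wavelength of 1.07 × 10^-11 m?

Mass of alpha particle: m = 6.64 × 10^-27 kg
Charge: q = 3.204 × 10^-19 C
9.01 × 10^-1 V

From λ = h/√(2mqV), we solve for V:

λ² = h²/(2mqV)
V = h²/(2mqλ²)
V = (6.626 × 10^-34 J·s)² / (2 × 6.64 × 10^-27 kg × 3.204 × 10^-19 C × (1.07 × 10^-11 m)²)
V = 9.01 × 10^-1 V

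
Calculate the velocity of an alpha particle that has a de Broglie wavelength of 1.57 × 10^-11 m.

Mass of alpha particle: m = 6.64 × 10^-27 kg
6.36 × 10^3 m/s

From the de Broglie relation λ = h/(mv), we solve for v:

v = h/(mλ)
v = (6.626 × 10^-34 J·s) / (6.64 × 10^-27 kg × 1.57 × 10^-11 m)
v = 6.36 × 10^3 m/s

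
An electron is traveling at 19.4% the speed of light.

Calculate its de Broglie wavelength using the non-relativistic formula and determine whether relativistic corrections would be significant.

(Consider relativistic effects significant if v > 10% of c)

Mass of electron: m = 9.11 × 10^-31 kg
Yes, relativistic corrections are needed.

Using the non-relativistic de Broglie formula λ = h/(mv):

v = 19.4% × c = 5.816 × 10^7 m/s

λ = h/(mv)
λ = (6.626 × 10^-34 J·s) / (9.11 × 10^-31 kg × 5.816 × 10^7 m/s)
λ = 1.25 × 10^-11 m

Since v = 19.4% of c > 10% of c, relativistic corrections ARE significant and the actual wavelength would differ from this non-relativistic estimate.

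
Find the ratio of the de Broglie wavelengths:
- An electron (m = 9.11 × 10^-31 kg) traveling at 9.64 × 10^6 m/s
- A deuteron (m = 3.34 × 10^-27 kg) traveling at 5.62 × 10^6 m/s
λ₁/λ₂ = 2.14 × 10^3

Using λ = h/(mv):

λ₁ = h/(m₁v₁) = 7.54 × 10^-11 m
λ₂ = h/(m₂v₂) = 3.53 × 10^-14 m

Ratio λ₁/λ₂ = (m₂v₂)/(m₁v₁)
         = (3.34 × 10^-27 kg × 5.62 × 10^6 m/s) / (9.11 × 10^-31 kg × 9.64 × 10^6 m/s)
         = 2.14 × 10^3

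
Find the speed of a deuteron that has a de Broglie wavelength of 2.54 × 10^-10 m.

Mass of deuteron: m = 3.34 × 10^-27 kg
7.81 × 10^2 m/s

From the de Broglie relation λ = h/(mv), we solve for v:

v = h/(mλ)
v = (6.626 × 10^-34 J·s) / (3.34 × 10^-27 kg × 2.54 × 10^-10 m)
v = 7.81 × 10^2 m/s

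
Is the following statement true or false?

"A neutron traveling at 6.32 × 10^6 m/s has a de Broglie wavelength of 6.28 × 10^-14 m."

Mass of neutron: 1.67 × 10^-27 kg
True

The claim is correct.

Using λ = h/(mv):
λ = (6.626 × 10^-34 J·s) / (1.67 × 10^-27 kg × 6.32 × 10^6 m/s)
λ = 6.28 × 10^-14 m

This matches the claimed value.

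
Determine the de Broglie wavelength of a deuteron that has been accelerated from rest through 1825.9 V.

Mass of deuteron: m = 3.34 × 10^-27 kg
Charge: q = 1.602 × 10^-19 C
4.74 × 10^-13 m

When a particle is accelerated through voltage V, it gains kinetic energy KE = qV.

The de Broglie wavelength is then λ = h/√(2mqV):

λ = h/√(2mqV)
λ = (6.626 × 10^-34 J·s) / √(2 × 3.34 × 10^-27 kg × 1.602 × 10^-19 C × 1825.9 V)
λ = 4.74 × 10^-13 m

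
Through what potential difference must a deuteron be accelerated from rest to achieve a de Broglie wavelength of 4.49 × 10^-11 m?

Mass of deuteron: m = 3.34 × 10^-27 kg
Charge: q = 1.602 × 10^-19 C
2.04 × 10^-1 V

From λ = h/√(2mqV), we solve for V:

λ² = h²/(2mqV)
V = h²/(2mqλ²)
V = (6.626 × 10^-34 J·s)² / (2 × 3.34 × 10^-27 kg × 1.602 × 10^-19 C × (4.49 × 10^-11 m)²)
V = 2.04 × 10^-1 V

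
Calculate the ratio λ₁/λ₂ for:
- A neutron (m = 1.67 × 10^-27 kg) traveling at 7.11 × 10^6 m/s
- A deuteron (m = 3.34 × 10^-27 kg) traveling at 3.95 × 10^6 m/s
λ₁/λ₂ = 1.11

Using λ = h/(mv):

λ₁ = h/(m₁v₁) = 5.58 × 10^-14 m
λ₂ = h/(m₂v₂) = 5.02 × 10^-14 m

Ratio λ₁/λ₂ = (m₂v₂)/(m₁v₁)
         = (3.34 × 10^-27 kg × 3.95 × 10^6 m/s) / (1.67 × 10^-27 kg × 7.11 × 10^6 m/s)
         = 1.11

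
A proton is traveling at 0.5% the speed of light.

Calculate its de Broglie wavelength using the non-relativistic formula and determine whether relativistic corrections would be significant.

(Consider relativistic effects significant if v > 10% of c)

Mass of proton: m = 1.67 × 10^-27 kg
No, relativistic corrections are not needed.

Using the non-relativistic de Broglie formula λ = h/(mv):

v = 0.5% × c = 1.499 × 10^6 m/s

λ = h/(mv)
λ = (6.626 × 10^-34 J·s) / (1.67 × 10^-27 kg × 1.499 × 10^6 m/s)
λ = 2.65 × 10^-13 m

Since v = 0.5% of c < 10% of c, relativistic corrections are NOT significant and this non-relativistic result is a good approximation.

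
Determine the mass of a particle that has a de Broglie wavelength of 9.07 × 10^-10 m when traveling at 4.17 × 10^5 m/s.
1.75 × 10^-30 kg

From the de Broglie relation λ = h/(mv), we solve for m:

m = h/(λv)
m = (6.626 × 10^-34 J·s) / (9.07 × 10^-10 m × 4.17 × 10^5 m/s)
m = 1.75 × 10^-30 kg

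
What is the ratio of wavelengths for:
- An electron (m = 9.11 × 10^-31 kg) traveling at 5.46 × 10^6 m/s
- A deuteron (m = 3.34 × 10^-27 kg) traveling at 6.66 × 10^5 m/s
λ₁/λ₂ = 447

Using λ = h/(mv):

λ₁ = h/(m₁v₁) = 1.33 × 10^-10 m
λ₂ = h/(m₂v₂) = 2.98 × 10^-13 m

Ratio λ₁/λ₂ = (m₂v₂)/(m₁v₁)
         = (3.34 × 10^-27 kg × 6.66 × 10^5 m/s) / (9.11 × 10^-31 kg × 5.46 × 10^6 m/s)
         = 447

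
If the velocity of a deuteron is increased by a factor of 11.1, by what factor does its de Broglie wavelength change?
The wavelength decreases by a factor of 11.1.

From λ = h/(mv), the wavelength is inversely proportional to velocity:

λ ∝ 1/v

If v → 11.1v, then λ → λ/11.1

When velocity is increased by a factor of 11.1, the wavelength decreases by a factor of 11.1.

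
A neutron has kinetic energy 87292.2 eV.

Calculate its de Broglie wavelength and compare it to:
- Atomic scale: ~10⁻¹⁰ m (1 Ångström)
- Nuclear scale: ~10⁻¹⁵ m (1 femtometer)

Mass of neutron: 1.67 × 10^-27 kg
λ = 9.69 × 10^-14 m, which is between nuclear and atomic scales.

Using λ = h/√(2mKE):

KE = 87292.2 eV = 1.399 × 10^-14 J

λ = h/√(2mKE)
λ = (6.626 × 10^-34 J·s) / √(2 × 1.67 × 10^-27 kg × 1.399 × 10^-14 J)
λ = 9.69 × 10^-14 m

Comparison:
- Atomic scale (10⁻¹⁰ m): λ is 0.00097× this size
- Nuclear scale (10⁻¹⁵ m): λ is 97× this size

The wavelength is between nuclear and atomic scales.

This wavelength is appropriate for probing atomic structure but too large for nuclear physics experiments.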